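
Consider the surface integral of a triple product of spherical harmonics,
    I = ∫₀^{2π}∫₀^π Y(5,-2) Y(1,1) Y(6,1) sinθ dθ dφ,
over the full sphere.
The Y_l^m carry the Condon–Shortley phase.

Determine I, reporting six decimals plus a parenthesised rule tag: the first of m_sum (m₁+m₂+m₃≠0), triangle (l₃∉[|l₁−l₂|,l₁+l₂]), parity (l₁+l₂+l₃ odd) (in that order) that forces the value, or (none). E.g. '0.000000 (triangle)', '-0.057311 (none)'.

Checks pass: Σm=0; 12 even; l₃=6∈[4,6].
(2·5+1)(2·1+1)(2·6+1) = 429
Δ: 0! 10! 2! / 13! → 1/858
sum: t=0:+1/14400 = 1/14400
3j²(5 1 6; 0 0 0) = Δ·Π!·Σ² = 6/143  (sign +1)
sum: t=0:+1/60480 = 1/60480
3j²(5 1 6; -2 1 1) = Δ·Π!·Σ² = 5/429  (sign -1)
combine: 4πI² = 429·6/143·5/429 = 30/143
take √, sign -1: I = -0.12920749
No selection rule forces the value: the integral is nonzero (none).

-0.129207 (none)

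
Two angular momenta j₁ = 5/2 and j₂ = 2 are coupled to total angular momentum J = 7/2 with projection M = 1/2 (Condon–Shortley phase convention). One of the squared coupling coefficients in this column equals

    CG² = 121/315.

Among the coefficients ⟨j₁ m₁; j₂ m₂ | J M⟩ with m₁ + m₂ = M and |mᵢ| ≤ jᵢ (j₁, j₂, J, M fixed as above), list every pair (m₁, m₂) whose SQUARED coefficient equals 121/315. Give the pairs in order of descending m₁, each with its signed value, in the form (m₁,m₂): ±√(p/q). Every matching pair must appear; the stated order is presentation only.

Admissible pairs with m₁+m₂ = M = 1/2: (-3/2,2), (-1/2,1), (1/2,0), (3/2,-1), (5/2,-2)
  (m₁,m₂)=(5/2,-2): CG² = 4/63, CG = +√(4/63)
  (m₁,m₂)=(3/2,-1): CG² = 121/315, CG = +√(121/315)   ← matches the target
  (m₁,m₂)=(1/2,0): CG² = 4/105, CG = +√(4/105)
  (m₁,m₂)=(-1/2,1): CG² = 14/45, CG = −√(14/45)
  (m₁,m₂)=(-3/2,2): CG² = 64/315, CG = −√(64/315)
Pairs with CG² = 121/315: (3/2,-1): +√(121/315)

(3/2,-1): +√(121/315)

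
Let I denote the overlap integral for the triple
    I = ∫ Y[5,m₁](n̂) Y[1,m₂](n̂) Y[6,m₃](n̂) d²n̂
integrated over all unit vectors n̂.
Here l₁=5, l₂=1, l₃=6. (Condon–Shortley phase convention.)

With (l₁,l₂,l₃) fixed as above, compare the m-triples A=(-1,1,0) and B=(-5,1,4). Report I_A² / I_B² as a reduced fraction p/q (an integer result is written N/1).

Same 5,1,6: normalisation and zero-m 3j drop out of the ratio.
A: Δ: 0! 10! 2! / 13! → 1/858; sum: t=0:+1/34560 = 1/34560; 3j²(5 1 6; -1 1 0) = Δ·Π!·Σ² = 5/286  (sign +1)
B: Δ: 0! 10! 2! / 13! → 1/858; sum: t=0:+1/7257600 = 1/7257600; 3j²(5 1 6; -5 1 4) = Δ·Π!·Σ² = 1/858  (sign +1)
I_A²/I_B² = (5/286)/(1/858) = 15/1

15/1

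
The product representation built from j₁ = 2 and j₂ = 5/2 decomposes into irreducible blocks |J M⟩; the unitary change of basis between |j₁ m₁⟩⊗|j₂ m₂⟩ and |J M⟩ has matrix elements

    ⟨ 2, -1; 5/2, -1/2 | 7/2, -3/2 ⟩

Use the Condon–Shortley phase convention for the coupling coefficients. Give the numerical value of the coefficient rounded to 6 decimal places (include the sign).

−√(2/21) ≈ -0.308607

√[8·1!3!4!/9! · 1!3!2!3!2!5!] = √(384/7)
  +(−1)^0/∏(0,1,3,2,0,2)! = 1/24  (running 1/24)
  +(−1)^1/∏(1,0,2,1,1,3)! = -1/12  (running -1/24)
⟨..|..⟩ = √(384/7)·(-1/24) = -0.308607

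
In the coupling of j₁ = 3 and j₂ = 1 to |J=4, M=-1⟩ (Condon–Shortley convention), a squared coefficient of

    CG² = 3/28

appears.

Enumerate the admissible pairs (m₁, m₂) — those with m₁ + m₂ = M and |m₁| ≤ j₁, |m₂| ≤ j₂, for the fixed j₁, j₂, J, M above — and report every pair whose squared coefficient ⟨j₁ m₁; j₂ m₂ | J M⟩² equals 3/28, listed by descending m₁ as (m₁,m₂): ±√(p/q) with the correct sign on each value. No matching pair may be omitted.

Admissible pairs with m₁+m₂ = M = -1: (-2,1), (-1,0), (0,-1)
  (m₁,m₂)=(0,-1): CG² = 5/14, CG = +√(5/14)
  (m₁,m₂)=(-1,0): CG² = 15/28, CG = +√(15/28)
  (m₁,m₂)=(-2,1): CG² = 3/28, CG = +√(3/28)   ← matches the target
Pairs with CG² = 3/28: (-2,1): +√(3/28)

(-2,1): +√(3/28)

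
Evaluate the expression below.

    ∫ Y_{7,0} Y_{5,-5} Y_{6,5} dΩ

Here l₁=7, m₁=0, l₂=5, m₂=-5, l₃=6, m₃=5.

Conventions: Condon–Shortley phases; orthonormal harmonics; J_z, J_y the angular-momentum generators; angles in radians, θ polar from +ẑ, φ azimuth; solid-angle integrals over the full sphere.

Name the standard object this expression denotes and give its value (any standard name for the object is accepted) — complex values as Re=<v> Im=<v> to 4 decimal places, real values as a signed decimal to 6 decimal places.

Gaunt coefficient, +0.065670

This is a Gaunt coefficient — the integral of a triple product of spherical harmonics over the sphere.
m-sum 0 ✓  L=18 even ✓  2≤6≤12 ✓
Π(2lᵢ+1) = 15×11×13 = 2145
triangle coeff Δ(7,5,6) = 1/174594420
Σ_t [1,5]: t=1:−1/4147200 t=2:+1/207360 t=3:−1/82944 t=4:+1/207360 t=5:−1/4147200 = -1/345600
(3j)²=420/46189 [(7 5 6; 0 0 0)], sign=-1
Σ_t [0,0]: t=0:+1/87091200 = 1/87091200
(3j)²=35/12597 [(7 5 6; 0 -5 5)], sign=-1
⇒ 4πI² = 73500/1356277
I = (+1)√(73500/1356277/(4π)) = 0.06566963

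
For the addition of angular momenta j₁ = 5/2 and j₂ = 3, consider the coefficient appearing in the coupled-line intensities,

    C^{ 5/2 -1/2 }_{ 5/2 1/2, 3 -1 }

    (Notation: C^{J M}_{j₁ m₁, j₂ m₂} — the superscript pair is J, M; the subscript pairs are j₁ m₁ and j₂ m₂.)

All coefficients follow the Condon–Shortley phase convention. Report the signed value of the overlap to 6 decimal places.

√[6·3!2!3!/9! · 3!2!2!4!2!3!] = √(288/35)
  +(−1)^0/∏(0,3,2,2,0,1)! = 1/24  (running 1/24)
  +(−1)^1/∏(1,2,1,1,1,2)! = -1/4  (running -5/24)
  +(−1)^2/∏(2,1,0,0,2,3)! = 1/24  (running -1/6)
⟨..|..⟩ = √(288/35)·(-1/6) = -0.478091

−√(8/35) ≈ -0.478091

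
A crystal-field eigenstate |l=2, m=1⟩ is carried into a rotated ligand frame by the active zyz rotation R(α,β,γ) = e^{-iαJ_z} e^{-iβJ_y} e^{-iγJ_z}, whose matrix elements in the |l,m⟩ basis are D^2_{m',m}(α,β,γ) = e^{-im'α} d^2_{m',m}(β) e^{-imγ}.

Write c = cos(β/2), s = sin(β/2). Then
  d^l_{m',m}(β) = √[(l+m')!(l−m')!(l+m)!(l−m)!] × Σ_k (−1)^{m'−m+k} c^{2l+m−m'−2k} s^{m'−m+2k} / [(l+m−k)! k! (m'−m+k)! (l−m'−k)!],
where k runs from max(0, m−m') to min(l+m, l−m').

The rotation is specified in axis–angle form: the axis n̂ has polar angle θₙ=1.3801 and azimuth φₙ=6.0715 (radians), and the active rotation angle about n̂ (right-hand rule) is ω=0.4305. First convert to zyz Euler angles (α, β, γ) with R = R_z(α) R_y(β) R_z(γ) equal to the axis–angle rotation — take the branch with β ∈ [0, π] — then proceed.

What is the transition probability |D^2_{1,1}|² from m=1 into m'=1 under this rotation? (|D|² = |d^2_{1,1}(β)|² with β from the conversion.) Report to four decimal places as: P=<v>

Axis–angle → zyz. n̂ = (sinθₙcosφₙ, sinθₙsinφₙ, cosθₙ) = (+0.959955, -0.206299, +0.189543), ω = 0.4305.
R = I cosω + sinω [n̂]ₓ + (1−cosω) n̂n̂ᵀ gives
  R = [+0.992839, -0.097170, -0.069492; +0.061031, +0.912640, -0.404181; +0.102696, +0.397046, +0.912035]
β = atan2(√(R₁₃²+R₂₃²), R₃₃) = 0.422577; α = atan2(R₂₃, R₁₃) mod 2π = 4.542121; γ = atan2(R₃₂, −R₃₁) mod 2π = 1.823899
Split into d^2_{1,1}(β=0.4226) × two z-phases.
c=cos(0.422577/2)=0.977762, s=sin(0.422577/2)=0.209720; N=√[6·1·6·1]=6.000000
The bounds max(0,m−m')=0 and min(l+m,l−m')=1 give 2 terms
  k=0: (−1)^0·6.0000/(6)·0.9778^4·0.2097^0 = +0.913970
  k=1: (−1)^1·6.0000/(2)·0.9778^2·0.2097^2 = -0.126144
d^2_{1,1}(0.4226) = +0.913970 -0.126144 = +0.787826
|D^2_{1,1}|² = |d^2_{1,1}(β)|² = (+0.787826)² = 0.620670 (the z-rotation phases have unit modulus)

P=0.6207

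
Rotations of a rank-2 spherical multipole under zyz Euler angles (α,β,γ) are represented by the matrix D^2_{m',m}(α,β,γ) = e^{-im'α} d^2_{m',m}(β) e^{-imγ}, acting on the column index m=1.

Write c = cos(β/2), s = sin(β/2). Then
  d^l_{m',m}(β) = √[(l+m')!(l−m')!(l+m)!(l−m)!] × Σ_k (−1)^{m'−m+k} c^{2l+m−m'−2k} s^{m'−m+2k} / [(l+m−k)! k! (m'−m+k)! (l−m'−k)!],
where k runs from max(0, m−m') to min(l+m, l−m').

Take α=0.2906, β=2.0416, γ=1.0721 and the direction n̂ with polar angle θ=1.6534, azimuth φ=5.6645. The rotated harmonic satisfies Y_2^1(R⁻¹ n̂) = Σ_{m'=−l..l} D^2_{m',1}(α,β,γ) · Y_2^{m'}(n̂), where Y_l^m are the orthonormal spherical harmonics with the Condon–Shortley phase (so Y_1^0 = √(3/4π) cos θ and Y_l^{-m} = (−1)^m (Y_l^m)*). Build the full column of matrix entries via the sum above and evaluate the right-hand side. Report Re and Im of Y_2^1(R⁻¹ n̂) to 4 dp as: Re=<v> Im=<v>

Re=0.3550 Im=0.0886

Need the full column D^2_{m',1} for m'=−2..2 at α=0.2906, β=2.0416, γ=1.0721.
cos(β/2)=0.522684, sin(β/2)=0.852526
d^2_{-2,1}: single k=3 term ⇒ +0.647728;  D = +0.571237-0.305352i
d^2_{-1,1}: k∈[2..3] ⇒ +0.595683 -0.528240 = +0.067443;  D = +0.047875-0.047503i
d^2_{0,1}: k∈[1..2] ⇒ +0.298196 -0.793302 = -0.495106;  D = -0.236800+0.434806i
d^2_{1,1}: k∈[0..1] ⇒ +0.074638 -0.595683 = -0.521046;  D = -0.107647+0.509805i
d^2_{2,1}: single k=0 term ⇒ -0.243476;  D = +0.020065+0.242648i
Y_2^{m'}(θ=1.6534,φ=5.6645) and Σ D·Y over m':
  (+0.5712-0.3054i)·(+0.1256+0.3625i)  (+0.0479-0.0475i)·(-0.0518-0.0368i)  (-0.2368+0.4348i)·(-0.3090+0.0000i)  (-0.1076+0.5098i)·(+0.0518-0.0368i)  (+0.0201+0.2426i)·(+0.1256-0.3625i)
Y_2^1(R⁻¹ n̂) = +0.355046+0.088645i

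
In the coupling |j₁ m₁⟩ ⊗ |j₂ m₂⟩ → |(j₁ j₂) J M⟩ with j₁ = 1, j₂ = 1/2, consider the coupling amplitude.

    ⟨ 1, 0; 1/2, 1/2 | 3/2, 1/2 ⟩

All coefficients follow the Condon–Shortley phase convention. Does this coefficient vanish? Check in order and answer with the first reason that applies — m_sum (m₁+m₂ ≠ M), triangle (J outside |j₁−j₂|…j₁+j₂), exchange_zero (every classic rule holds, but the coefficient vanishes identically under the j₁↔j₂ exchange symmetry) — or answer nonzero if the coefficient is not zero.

nonzero

m-sum: m₁+m₂ = 0+1/2 = 1/2, M = 1/2  ✓
triangle: |j₁−j₂| = 1/2 ≤ J = 3/2 ≤ j₁+j₂ = 3/2  ✓
exchange: j₁≠j₂ or m₁≠m₂ — the exchange symmetry imposes no constraint here
value check: CG = +√(2/3) = +0.816497 ≠ 0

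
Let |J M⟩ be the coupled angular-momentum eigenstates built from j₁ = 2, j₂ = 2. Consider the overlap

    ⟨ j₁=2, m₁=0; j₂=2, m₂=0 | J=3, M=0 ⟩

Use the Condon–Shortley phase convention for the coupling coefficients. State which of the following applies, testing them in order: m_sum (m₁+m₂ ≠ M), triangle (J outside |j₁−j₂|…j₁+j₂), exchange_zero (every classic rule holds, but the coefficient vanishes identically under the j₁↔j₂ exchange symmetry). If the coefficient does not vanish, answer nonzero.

exchange_zero

m-sum: m₁+m₂ = 0+0 = 0, M = 0  ✓
triangle: |j₁−j₂| = 0 ≤ J = 3 ≤ j₁+j₂ = 4  ✓
exchange: j₁=j₂ and m₁=m₂, and (−1)^(j₁+j₂−J) = (−1)^1 = −1 forces ⟨j₁m₁;j₂m₂|JM⟩ = −⟨j₂m₂;j₁m₁|JM⟩ = −⟨j₁m₁;j₂m₂|JM⟩ ⇒ the coefficient vanishes identically
Racah sum check: Σ_k collapses to 0 ⇒ CG = 0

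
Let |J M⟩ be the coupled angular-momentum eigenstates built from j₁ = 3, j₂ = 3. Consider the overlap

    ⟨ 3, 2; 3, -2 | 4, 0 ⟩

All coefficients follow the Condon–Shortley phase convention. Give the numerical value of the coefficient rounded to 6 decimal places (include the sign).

+0.564076  (= +√(7/22))

j₁+j₂−J=2  J+j₁−j₂=4  J−j₁+j₂=4  j₁+j₂+J+1=11
(j₁±m₁, j₂±m₂, J±M) = (5,1,1,5,4,4)
P² = 165888/77
sum k=0..1:
  [0] +1/72 = 1/72
  [1] −1/576 = -1/576
S = 7/576
C² = P²·S² = 7/22 ; C = +0.564076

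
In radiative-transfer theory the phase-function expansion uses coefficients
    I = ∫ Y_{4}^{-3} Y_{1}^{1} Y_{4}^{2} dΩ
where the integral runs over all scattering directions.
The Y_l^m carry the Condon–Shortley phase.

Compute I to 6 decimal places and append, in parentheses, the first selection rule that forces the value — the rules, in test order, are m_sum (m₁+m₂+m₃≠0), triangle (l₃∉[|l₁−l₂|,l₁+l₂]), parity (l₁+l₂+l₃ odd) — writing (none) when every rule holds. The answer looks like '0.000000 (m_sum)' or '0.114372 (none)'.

L=9 odd ⇒ parity kills the (l;000) factor ⇒ I = 0

0.000000 (parity)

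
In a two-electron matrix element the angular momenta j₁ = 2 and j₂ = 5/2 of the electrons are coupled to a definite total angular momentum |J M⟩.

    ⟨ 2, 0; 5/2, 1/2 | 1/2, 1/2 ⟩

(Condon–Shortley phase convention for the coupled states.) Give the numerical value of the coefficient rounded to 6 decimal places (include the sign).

√[2·4!0!1!/6! · 2!2!3!2!1!0!] = √(16/5)
  +(−1)^2/∏(2,2,0,1,0,0)! = 1/4  (running 1/4)
⟨..|..⟩ = √(16/5)·(1/4) = +0.447214

+0.447214  (= +√(1/5))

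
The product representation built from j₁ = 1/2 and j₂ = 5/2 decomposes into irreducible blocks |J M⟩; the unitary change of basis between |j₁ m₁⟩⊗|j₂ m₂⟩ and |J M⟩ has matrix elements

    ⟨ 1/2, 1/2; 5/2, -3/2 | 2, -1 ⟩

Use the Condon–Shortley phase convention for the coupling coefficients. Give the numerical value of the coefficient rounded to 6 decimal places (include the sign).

+√(2/3) = +0.816497

√[5·1!0!4!/6! · 1!0!1!4!1!3!] = √(24)
  +(−1)^0/∏(0,1,0,1,0,3)! = 1/6  (running 1/6)
⟨..|..⟩ = √(24)·(1/6) = +0.816497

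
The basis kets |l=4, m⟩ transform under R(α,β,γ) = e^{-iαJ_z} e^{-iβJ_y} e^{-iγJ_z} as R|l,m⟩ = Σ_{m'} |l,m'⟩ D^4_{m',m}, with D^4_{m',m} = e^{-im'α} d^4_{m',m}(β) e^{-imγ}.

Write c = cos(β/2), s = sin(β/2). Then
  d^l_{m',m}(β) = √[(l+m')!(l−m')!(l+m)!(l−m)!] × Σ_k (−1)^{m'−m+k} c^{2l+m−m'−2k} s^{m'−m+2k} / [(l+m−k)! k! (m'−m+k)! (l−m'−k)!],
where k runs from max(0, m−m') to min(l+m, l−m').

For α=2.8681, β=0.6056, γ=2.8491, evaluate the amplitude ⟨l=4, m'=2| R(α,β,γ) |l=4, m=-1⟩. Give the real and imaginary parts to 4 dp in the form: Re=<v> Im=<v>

Split into d^4_{2,-1}(β=0.6056) × two z-phases.
With c≡cos(β/2)=0.954505 and s≡sin(β/2)=0.298194, N=[720·2·6·120]^{1/2}=1018.233765
The bounds max(0,m−m')=0 and min(l+m,l−m')=2 give 3 terms
  k=0: (−1)^3·1018.2338/(72)·0.9545^5·0.2982^3 = -0.297100
  k=1: (−1)^4·1018.2338/(48)·0.9545^3·0.2982^5 = +0.043495
  k=2: (−1)^5·1018.2338/(240)·0.9545^1·0.2982^7 = -0.000849
d^4_{2,-1}(0.6056) = -0.297100 +0.043495 -0.000849 = -0.254455
Phases: e^{-i·(2)·2.8681}=+0.854096+0.520115i, e^{-i·(-1)·2.8491}=-0.957528+0.288340i ⇒ D=+0.246259+0.064060i

Re=0.2463 Im=0.0641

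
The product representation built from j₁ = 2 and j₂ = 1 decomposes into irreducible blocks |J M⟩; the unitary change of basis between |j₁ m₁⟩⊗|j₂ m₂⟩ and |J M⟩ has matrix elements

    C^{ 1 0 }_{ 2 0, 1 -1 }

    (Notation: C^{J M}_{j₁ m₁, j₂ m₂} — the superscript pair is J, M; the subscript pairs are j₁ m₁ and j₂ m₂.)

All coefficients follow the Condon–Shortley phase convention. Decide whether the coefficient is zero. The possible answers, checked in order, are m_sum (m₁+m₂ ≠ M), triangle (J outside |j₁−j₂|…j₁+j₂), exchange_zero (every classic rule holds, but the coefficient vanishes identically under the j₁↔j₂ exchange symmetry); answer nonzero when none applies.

m-sum: m₁+m₂ = 0+(-1) = -1, M = 0  ✗ ⇒ coefficient is 0

m_sum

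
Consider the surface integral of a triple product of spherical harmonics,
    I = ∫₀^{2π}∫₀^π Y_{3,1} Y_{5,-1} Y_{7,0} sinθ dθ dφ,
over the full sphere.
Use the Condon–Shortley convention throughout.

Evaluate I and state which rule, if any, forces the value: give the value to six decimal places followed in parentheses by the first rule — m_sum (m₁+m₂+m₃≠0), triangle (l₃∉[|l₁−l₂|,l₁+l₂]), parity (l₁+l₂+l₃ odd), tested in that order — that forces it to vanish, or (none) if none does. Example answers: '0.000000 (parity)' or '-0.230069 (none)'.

Σlᵢ=15 odd — θ-integrand is odd under cosθ→−cosθ; I=0

0.000000 (parity)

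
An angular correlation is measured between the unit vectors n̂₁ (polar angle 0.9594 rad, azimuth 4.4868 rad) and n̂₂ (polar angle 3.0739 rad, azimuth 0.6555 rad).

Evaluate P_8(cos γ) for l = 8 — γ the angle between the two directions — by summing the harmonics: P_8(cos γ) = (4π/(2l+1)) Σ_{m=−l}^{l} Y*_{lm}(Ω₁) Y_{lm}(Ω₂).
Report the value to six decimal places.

0.247470

Summing Y*_{l m}(θ₁,φ₁)·Y_{l m}(θ₂,φ₂) over m ∈ [−8, 8]; prefactor 4π/(2·8+1) = 0.739198:
  m=-8: (-0.02415 - 0.10134j) × (0.00000 + 0.00000j) = 0.00000 - 0.00000j  (running Σ = 0.00000 - 0.00000j)
  m=-7: (0.29212 - 0.00243j) × (0.00000 - 0.00000j) = 0.00000 - 0.00000j  (running Σ = 0.00000 - 0.00000j)
  m=-6: (-0.09643 + 0.43683j) × (-0.00000 + 0.00000j) = -0.00000 - 0.00000j  (running Σ = -0.00000 - 0.00000j)
  m=-5: (-0.30156 - 0.14302j) × (0.00001 - 0.00000j) = -0.00000 - 0.00000j  (running Σ = -0.00000 - 0.00000j)
  m=-4: (-0.04808 + 0.06089j) × (-0.00024 - 0.00014j) = 0.00002 - 0.00001j  (running Σ = 0.00002 - 0.00001j)
  m=-3: (-0.22977 - 0.28602j) × (0.00164 + 0.00392j) = 0.00075 - 0.00137j  (running Σ = 0.00076 - 0.00138j)
  m=-2: (0.10436 - 0.05057j) × (0.01183 - 0.04450j) = -0.00102 - 0.00524j  (running Σ = -0.00025 - 0.00662j)
  m=-1: (-0.07099 - 0.30934j) × (-0.25413 + 0.19541j) = 0.07849 + 0.06474j  (running Σ = 0.07823 + 0.05812j)
  m=0: (0.16679 + 0.00000j) × (1.06911 + 0.00000j) = 0.17831 + 0.00000j  (running Σ = 0.25655 + 0.05812j)
  m=1: (0.07099 - 0.30934j) × (0.25413 + 0.19541j) = 0.07849 - 0.06474j  (running Σ = 0.33504 - 0.00662j)
  m=2: (0.10436 + 0.05057j) × (0.01183 + 0.04450j) = -0.00102 + 0.00524j  (running Σ = 0.33402 - 0.00138j)
  m=3: (0.22977 - 0.28602j) × (-0.00164 + 0.00392j) = 0.00075 + 0.00137j  (running Σ = 0.33477 - 0.00001j)
  m=4: (-0.04808 - 0.06089j) × (-0.00024 + 0.00014j) = 0.00002 + 0.00001j  (running Σ = 0.33479 - 0.00000j)
  m=5: (0.30156 - 0.14302j) × (-0.00001 - 0.00000j) = -0.00000 + 0.00000j  (running Σ = 0.33478 - 0.00000j)
  m=6: (-0.09643 - 0.43683j) × (-0.00000 - 0.00000j) = -0.00000 + 0.00000j  (running Σ = 0.33478 - 0.00000j)
  m=7: (-0.29212 - 0.00243j) × (-0.00000 - 0.00000j) = 0.00000 + 0.00000j  (running Σ = 0.33478 - 0.00000j)
  m=8: (-0.02415 + 0.10134j) × (0.00000 - 0.00000j) = 0.00000 + 0.00000j  (running Σ = 0.33478 - 0.00000j)
Σ over m = 0.33478 - 0.00000j; ×(4π/17) → 0.24747 - 0.00000j. Real part: 0.247470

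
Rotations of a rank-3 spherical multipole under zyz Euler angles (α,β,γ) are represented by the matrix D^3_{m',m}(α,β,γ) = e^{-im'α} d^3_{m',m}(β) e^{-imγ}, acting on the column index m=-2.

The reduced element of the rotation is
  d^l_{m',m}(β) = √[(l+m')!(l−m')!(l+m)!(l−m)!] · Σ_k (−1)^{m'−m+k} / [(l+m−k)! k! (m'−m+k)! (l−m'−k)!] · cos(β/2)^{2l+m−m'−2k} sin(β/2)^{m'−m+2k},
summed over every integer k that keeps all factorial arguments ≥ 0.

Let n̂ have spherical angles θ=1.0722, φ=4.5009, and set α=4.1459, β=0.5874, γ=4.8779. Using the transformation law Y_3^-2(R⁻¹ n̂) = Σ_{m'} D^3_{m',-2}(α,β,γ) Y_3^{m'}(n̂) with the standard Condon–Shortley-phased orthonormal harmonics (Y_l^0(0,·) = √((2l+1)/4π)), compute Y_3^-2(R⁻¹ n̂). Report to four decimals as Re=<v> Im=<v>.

Re=-0.1419 Im=0.1883

Need the full column D^3_{m',-2} for m'=−3..3 at α=4.1459, β=0.5874, γ=4.8779.
cos(β/2)=0.957179, sin(β/2)=0.289496
d^3_{-3,-2}: single k=1 term ⇒ +0.569750;  D = -0.558125-0.114505i
d^3_{-2,-2}: k∈[0..1] ⇒ +0.769059 -0.351745 = +0.417314;  D = +0.290160-0.299931i
d^3_{-1,-2}: k∈[0..1] ⇒ -0.735544 +0.134566 = -0.600978;  D = -0.140206-0.584394i
d^3_{0,-2}: k∈[0..1] ⇒ +0.385317 -0.035247 = +0.350071;  D = -0.331065-0.113776i
d^3_{1,-2}: k∈[0..1] ⇒ -0.134566 +0.006155 = -0.128412;  D = -0.100389+0.080072i
d^3_{2,-2}: k∈[0..1] ⇒ +0.032176 -0.000589 = +0.031587;  D = +0.003367+0.031407i
d^3_{3,-2}: single k=0 term ⇒ -0.004767;  D = +0.004272+0.002115i
Y_3^{m'}(θ=1.0722,φ=4.5009) and Σ D·Y over m':
  (-0.5581-0.1145i)·(+0.1675-0.2276i)  (+0.2902-0.2999i)·(-0.3437-0.1547i)  (-0.1402-0.5844i)·(-0.0085+0.0398i)  (-0.3311-0.1138i)·(-0.3313+0.0000i)  (-0.1004+0.0801i)·(+0.0085+0.0398i)  (+0.0034+0.0314i)·(-0.3437+0.1547i)  (+0.0043+0.0021i)·(-0.1675-0.2276i)
Y_3^-2(R⁻¹ n̂) = -0.141877+0.188263i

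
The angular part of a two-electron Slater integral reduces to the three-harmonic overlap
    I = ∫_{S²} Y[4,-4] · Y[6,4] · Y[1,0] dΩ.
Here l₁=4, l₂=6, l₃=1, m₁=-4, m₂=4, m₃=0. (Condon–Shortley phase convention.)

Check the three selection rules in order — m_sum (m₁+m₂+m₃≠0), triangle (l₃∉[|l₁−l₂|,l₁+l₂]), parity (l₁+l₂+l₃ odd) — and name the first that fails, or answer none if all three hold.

triangle

azimuthal sum: -4 + 4 + 0 = 0  ✓
l₃ must lie in [2,10]; have l₃=1  ✗
L = 4 + 6 + 1 = 11 (odd)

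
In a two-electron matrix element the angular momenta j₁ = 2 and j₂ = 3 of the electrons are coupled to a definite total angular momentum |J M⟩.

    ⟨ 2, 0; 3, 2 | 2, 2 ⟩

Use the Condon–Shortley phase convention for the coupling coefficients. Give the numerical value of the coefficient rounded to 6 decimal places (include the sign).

+√(5/14) = +0.597614

triangle: 3!·1!·3!/8! = 36/40320
(j±m)!: 2!·2!·5!·1!·4!·0! = 11520
prefactor² = (2J+1)·Δ·N² = 360/7
  k=2: +1/(2!·1!·0!·3!·1!·0!) = 1/12
Σ = 1/12  ⇒  CG² = 360/7·(1/12)² = 5/14
CG = +√(5/14) = +0.597614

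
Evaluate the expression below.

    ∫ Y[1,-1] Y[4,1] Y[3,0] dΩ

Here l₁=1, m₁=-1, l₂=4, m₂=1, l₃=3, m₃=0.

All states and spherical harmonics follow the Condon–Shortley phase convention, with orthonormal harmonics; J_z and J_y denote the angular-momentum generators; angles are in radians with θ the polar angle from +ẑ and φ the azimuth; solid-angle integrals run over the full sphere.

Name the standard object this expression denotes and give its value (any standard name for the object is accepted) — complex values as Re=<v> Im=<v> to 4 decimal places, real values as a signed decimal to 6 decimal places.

Gaunt coefficient, -0.194664

This is a Gaunt coefficient — the integral of a triple product of spherical harmonics over the sphere.
Rules hold: Σm=0, L=8 even, 3≤3≤5.
N = 3·9·7 = 189
Δ = 2!·0!·6!/9! = 1/252
Racah Σ t=1..1: t=1:−1/36 = -1/36
⇒ 3j(1 4 3; 0 0 0)² = 4/63, sgn +1
Racah Σ t=2..2: t=2:+1/72 = 1/72
⇒ 3j(1 4 3; -1 1 0)² = 5/126, sgn -1
4πI² = N·(3j₀)²·(3jₘ)² = 10/21
I = -1·√(0.47619/4π) = -0.19466390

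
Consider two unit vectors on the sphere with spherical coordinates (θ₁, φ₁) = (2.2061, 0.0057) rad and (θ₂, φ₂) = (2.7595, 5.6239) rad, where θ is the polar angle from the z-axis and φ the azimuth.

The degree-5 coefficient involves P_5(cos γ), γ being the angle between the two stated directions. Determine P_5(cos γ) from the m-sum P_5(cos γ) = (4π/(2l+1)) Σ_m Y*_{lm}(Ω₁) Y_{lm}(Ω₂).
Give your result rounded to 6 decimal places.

-0.412131

Addition theorem: P_5(cos γ) = (4π/11) Σ_m Y*_{lm}(Ω₁) Y_{lm}(Ω₂), m = −5…5:
  m=-5: (0.15673 + 0.00447j) × (-0.00330 - 0.00052j) = -0.00052 - 0.00010j  (running Σ = -0.00052 - 0.00010j)
  m=-4: (-0.36546 - 0.00833j) × (0.02304 - 0.01272j) = -0.00853 + 0.00446j  (running Σ = -0.00904 + 0.00436j)
  m=-3: (0.39128 + 0.00669j) × (-0.04792 + 0.11114j) = -0.01949 + 0.04316j  (running Σ = -0.02854 + 0.04753j)
  m=-2: (-0.03678 - 0.00042j) × (-0.08637 - 0.33512j) = 0.00304 + 0.01236j  (running Σ = -0.02550 + 0.05989j)
  m=-1: (-0.34180 - 0.00195j) × (0.42601 + 0.33014j) = -0.14497 - 0.11367j  (running Σ = -0.17047 - 0.05379j)
  m=0: (0.12755 + 0.00000j) × (-0.15542 + 0.00000j) = -0.01982 + 0.00000j  (running Σ = -0.19029 - 0.05379j)
  m=1: (0.34180 - 0.00195j) × (-0.42601 + 0.33014j) = -0.14497 + 0.11367j  (running Σ = -0.33526 + 0.05989j)
  m=2: (-0.03678 + 0.00042j) × (-0.08637 + 0.33512j) = 0.00304 - 0.01236j  (running Σ = -0.33222 + 0.04753j)
  m=3: (-0.39128 + 0.00669j) × (0.04792 + 0.11114j) = -0.01949 - 0.04316j  (running Σ = -0.35172 + 0.00436j)
  m=4: (-0.36546 + 0.00833j) × (0.02304 + 0.01272j) = -0.00853 - 0.00446j  (running Σ = -0.36024 - 0.00010j)
  m=5: (-0.15673 + 0.00447j) × (0.00330 - 0.00052j) = -0.00052 + 0.00010j  (running Σ = -0.36076 + 0.00000j)
Accumulated sum -0.36076 + 0.00000j; after 4π/(2l+1) scaling, -0.41213 + 0.00000j ⇒ P_5 = -0.412131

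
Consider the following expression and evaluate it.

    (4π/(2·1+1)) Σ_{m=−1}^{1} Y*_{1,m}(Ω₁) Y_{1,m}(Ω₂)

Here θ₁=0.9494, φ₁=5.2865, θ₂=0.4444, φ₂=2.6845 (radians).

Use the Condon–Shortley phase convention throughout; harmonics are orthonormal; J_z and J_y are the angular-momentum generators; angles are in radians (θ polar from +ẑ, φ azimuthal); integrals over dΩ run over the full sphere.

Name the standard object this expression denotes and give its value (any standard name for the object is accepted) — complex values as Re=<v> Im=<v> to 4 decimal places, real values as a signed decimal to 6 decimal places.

Legendre polynomial (addition theorem), +0.225738

This sum is the spherical-harmonic addition theorem: it equals the Legendre polynomial P_l(cos γ) of the angle γ between the two directions.
Expand P_1 via completeness: Σ_{m} conj(Y_{1,m}) at Ω₁ times Y_{1,m} at Ω₂ —
  term(m=-1) = (-0.035796, 0.021437)   from Y*(Ω₁)=(0.152559, -0.235873), Y(Ω₂)=(-0.133285, -0.065554)
  term(m=+0) = (0.125483, 0.000000)   from Y*(Ω₁)=(0.284450, -0.000000), Y(Ω₂)=(0.441144, 0.000000)
  term(m=+1) = (-0.035796, -0.021437)   from Y*(Ω₁)=(-0.152559, -0.235873), Y(Ω₂)=(0.133285, -0.065554)
Accumulated sum (0.053891, 0.000000); after 4π/(2l+1) scaling, (0.225738, 0.000000) ⇒ P_1 = 0.225738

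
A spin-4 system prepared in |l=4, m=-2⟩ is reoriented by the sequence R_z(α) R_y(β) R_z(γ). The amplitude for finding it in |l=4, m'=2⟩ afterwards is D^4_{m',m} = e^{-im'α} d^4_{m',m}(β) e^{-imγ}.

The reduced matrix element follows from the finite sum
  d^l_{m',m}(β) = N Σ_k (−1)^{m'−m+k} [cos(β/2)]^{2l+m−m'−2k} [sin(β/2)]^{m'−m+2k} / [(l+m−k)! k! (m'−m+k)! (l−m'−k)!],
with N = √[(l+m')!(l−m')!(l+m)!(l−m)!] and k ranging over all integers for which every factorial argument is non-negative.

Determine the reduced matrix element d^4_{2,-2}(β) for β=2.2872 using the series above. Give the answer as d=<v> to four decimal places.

d=-0.3967

d^4_{2,-2}(β=2.2872) via the finite sum:
c=cos(2.287200/2)=0.414321, s=sin(2.287200/2)=0.910131; N=√[720·2·2·720]=1440.000000
k: max(0,(-2)−(2))=0 … min(4+(-2),4−(2))=2
  k=0: (−1)^4·1440.0000/(96)·0.4143^4·0.9101^4 = +0.303287
  k=1: (−1)^5·1440.0000/(120)·0.4143^2·0.9101^6 = -1.170787
  k=2: (−1)^6·1440.0000/(1440)·0.4143^0·0.9101^8 = +0.470794
d^4_{2,-2}(2.2872) = +0.303287 -1.170787 +0.470794 = -0.396706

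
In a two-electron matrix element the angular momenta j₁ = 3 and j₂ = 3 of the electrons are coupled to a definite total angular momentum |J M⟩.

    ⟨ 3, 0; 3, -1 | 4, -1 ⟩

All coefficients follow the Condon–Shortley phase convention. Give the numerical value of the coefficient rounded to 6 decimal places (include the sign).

-0.312094  (= −√(15/154))

triangle: 2!*4!*4!/11! = 1152/39916800
(j±m)!: 3!*3!*2!*4!*3!*5! = 1244160
prefactor² = (2J+1)*Δ*N² = 124416/385
  k=0: +1/(0!*2!*3!*2!*1!*2!) = 1/48
  k=1: −1/(1!*1!*2!*1!*2!*3!) = -1/24
  k=2: +1/(2!*0!*1!*0!*3!*4!) = 1/288
Σ = -5/288  ⇒  CG² = 124416/385*(-5/288)² = 15/154
CG = −√(15/154) = -0.312094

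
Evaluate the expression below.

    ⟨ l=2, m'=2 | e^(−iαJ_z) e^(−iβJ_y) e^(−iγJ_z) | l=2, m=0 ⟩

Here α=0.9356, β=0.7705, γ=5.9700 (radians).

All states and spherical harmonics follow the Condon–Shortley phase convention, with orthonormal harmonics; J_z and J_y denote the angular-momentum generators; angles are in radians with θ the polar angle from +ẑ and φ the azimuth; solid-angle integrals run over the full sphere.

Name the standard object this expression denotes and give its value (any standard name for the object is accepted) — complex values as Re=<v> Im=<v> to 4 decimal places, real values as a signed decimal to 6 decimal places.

This is a Wigner D-matrix element — the rotation-matrix element ⟨l m'| R(α,β,γ) |l m⟩ in the angular-momentum basis.
First d^2_{2,0}(β=0.7705), then the phase factors e^{-i(2)α} and e^{-i(0)γ}:
Half-angle: c=0.926705, s=0.375791. N=√(24·1·2·2)=9.797959
Admissible k: 0..0 (factorial args all ≥0)
  k=0: (−1)^2·9.7980/(4)·0.9267^2·0.3758^2 = +0.297064
d^2_{2,0}(0.7705) = +0.297064
D = (-0.295906-0.955217i)·(+0.297064)·(+1.000000+0.000000i) = -0.087903-0.283761i

Wigner D-matrix element, Re=-0.0879 Im=-0.2838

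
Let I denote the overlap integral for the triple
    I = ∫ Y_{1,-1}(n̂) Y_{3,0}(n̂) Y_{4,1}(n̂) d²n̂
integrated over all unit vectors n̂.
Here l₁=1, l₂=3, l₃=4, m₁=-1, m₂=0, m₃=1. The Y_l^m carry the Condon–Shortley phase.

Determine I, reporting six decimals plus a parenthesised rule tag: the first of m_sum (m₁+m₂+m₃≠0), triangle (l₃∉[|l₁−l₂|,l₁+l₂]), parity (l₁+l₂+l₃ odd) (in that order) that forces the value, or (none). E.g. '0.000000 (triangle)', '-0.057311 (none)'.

Rules hold: Σm=0, L=8 even, 2≤4≤4.
N = 3·7·9 = 189
Δ = 0!·2!·6!/9! = 1/252
Racah Σ t=0..0: t=0:+1/36 = 1/36
⇒ 3j(1 3 4; 0 0 0)² = 4/63, sgn +1
Racah Σ t=0..0: t=0:+1/72 = 1/72
⇒ 3j(1 3 4; -1 0 1)² = 5/126, sgn -1
4πI² = N·(3j₀)²·(3jₘ)² = 10/21
I = -1·√(0.47619/4π) = -0.19466390
No selection rule forces the value: the integral is nonzero (none).

-0.194664 (none)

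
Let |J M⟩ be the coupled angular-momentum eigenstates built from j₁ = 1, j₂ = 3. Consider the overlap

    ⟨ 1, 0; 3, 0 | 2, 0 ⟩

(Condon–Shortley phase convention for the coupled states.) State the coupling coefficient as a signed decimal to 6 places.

j₁+j₂−J=2  J+j₁−j₂=0  J−j₁+j₂=4  j₁+j₂+J+1=7
(j₁±m₁, j₂±m₂, J±M) = (1,1,3,3,2,2)
P² = 48/7
sum k=1..1:
  [1] −1/4 = -1/4
S = -1/4
C² = P²·S² = 3/7 ; C = -0.654654

−√(3/7) ≈ -0.654654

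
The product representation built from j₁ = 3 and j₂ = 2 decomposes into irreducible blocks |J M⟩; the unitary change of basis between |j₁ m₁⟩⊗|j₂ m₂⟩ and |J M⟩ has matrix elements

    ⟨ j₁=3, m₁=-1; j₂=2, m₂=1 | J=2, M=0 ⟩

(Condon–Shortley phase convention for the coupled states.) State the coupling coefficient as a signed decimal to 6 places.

√[5·3!3!1!/8! · 2!4!3!1!2!2!] = √(36/7)
  +(−1)^2/∏(2,1,2,1,1,0)! = 1/4  (running 1/4)
  +(−1)^3/∏(3,0,1,0,2,1)! = -1/12  (running 1/6)
⟨..|..⟩ = √(36/7)·(1/6) = +0.377964

+√(1/7) ≈ +0.377964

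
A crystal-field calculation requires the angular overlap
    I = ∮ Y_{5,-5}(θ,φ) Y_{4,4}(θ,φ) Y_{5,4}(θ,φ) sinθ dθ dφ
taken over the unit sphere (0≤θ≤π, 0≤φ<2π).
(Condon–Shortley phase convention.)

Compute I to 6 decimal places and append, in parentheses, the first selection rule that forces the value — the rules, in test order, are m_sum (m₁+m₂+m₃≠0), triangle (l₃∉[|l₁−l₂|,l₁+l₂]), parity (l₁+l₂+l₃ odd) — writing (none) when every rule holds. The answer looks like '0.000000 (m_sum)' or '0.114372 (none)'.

0.000000 (m_sum)

Σmᵢ = 3 ≠ 0, so the φ-integral vanishes; I = 0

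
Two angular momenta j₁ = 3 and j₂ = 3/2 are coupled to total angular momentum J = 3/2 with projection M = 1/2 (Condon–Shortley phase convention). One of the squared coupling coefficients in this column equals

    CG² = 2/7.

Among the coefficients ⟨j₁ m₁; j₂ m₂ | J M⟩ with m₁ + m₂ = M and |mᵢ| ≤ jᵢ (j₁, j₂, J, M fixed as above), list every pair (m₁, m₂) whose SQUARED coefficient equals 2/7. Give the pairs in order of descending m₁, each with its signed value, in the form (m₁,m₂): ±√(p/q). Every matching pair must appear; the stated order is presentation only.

Admissible pairs with m₁+m₂ = M = 1/2: (-1,3/2), (0,1/2), (1,-1/2), (2,-3/2)
  (m₁,m₂)=(2,-3/2): CG² = 2/7, CG = +√(2/7)   ← matches the target
  (m₁,m₂)=(1,-1/2): CG² = 12/35, CG = −√(12/35)
  (m₁,m₂)=(0,1/2): CG² = 9/35, CG = +√(9/35)
  (m₁,m₂)=(-1,3/2): CG² = 4/35, CG = −√(4/35)
Pairs with CG² = 2/7: (2,-3/2): +√(2/7)

(2,-3/2): +√(2/7)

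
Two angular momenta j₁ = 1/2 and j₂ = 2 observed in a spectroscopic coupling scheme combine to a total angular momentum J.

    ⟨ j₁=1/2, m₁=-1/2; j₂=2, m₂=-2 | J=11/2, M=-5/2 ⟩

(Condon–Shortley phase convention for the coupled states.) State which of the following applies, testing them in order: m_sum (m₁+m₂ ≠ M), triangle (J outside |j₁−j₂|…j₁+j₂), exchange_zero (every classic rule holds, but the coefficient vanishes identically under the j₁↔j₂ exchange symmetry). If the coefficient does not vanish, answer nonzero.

m-sum: m₁+m₂ = -1/2+(-2) = -5/2, M = -5/2  ✓
triangle: need |j₁−j₂| ≤ J ≤ j₁+j₂, i.e. J ∈ [3/2, 5/2]; J = 11/2 is outside ✗ ⇒ coefficient is 0

triangle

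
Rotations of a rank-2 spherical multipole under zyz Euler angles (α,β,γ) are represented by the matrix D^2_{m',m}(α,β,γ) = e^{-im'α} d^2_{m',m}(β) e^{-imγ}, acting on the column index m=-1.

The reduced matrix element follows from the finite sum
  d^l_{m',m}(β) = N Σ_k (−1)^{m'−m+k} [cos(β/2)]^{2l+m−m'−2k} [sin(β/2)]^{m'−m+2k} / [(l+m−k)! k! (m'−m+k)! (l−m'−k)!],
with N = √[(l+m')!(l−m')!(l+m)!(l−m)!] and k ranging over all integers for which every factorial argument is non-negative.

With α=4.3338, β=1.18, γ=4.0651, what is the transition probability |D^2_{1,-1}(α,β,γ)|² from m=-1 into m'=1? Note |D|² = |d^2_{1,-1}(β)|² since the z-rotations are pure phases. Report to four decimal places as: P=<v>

P=0.2974

D^2_{1,-1}(4.3338,1.1800,4.0651) = e^{-i·1·4.3338}·d^2_{1,-1}(1.1800)·e^{-i·-1·4.0651}. Compute d first:
Half-angle: c=0.830941, s=0.556361. N=√(6·1·1·6)=6.000000
k∈{0,1} keeps every argument non-negative
  k=0: (−1)^2·6.0000/(2)·0.8309^2·0.5564^2 = +0.641172
  k=1: (−1)^3·6.0000/(6)·0.8309^0·0.5564^4 = -0.095814
d^2_{1,-1}(1.1800) = +0.641172 -0.095814 = +0.545359
|D^2_{1,-1}|² = |d^2_{1,-1}(β)|² = (+0.545359)² = 0.297416 (the z-rotation phases have unit modulus)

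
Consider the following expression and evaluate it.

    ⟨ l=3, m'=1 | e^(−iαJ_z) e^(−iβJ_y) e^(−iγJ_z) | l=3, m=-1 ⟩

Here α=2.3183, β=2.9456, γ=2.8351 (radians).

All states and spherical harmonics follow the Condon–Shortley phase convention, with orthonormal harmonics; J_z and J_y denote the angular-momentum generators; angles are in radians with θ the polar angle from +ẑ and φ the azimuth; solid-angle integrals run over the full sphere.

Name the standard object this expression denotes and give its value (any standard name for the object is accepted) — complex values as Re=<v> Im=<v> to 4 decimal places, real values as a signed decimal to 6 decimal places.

Wigner D-matrix element, Re=0.7798 Im=0.4432

This is a Wigner D-matrix element — the rotation-matrix element ⟨l m'| R(α,β,γ) |l m⟩ in the angular-momentum basis.
Split into d^3_{1,-1}(β=2.9456) × two z-phases.
Half-angle: c=0.097840, s=0.995202. N=√(24·2·2·24)=48.000000
Admissible k: 0..2 (factorial args all ≥0)
  k=0: (−1)^2·48.0000/(8)·0.0978^4·0.9952^2 = +0.000545
  k=1: (−1)^3·48.0000/(6)·0.0978^2·0.9952^4 = -0.075121
  k=2: (−1)^4·48.0000/(48)·0.0978^0·0.9952^6 = +0.971556
d^3_{1,-1}(2.9456) = +0.000545 -0.075121 +0.971556 = +0.896979
Attach z-rotation phases: D = e^{-i(1)(2.3183)}·(+0.896979)·e^{-i(-1)(2.8351)} = +0.779838+0.443198i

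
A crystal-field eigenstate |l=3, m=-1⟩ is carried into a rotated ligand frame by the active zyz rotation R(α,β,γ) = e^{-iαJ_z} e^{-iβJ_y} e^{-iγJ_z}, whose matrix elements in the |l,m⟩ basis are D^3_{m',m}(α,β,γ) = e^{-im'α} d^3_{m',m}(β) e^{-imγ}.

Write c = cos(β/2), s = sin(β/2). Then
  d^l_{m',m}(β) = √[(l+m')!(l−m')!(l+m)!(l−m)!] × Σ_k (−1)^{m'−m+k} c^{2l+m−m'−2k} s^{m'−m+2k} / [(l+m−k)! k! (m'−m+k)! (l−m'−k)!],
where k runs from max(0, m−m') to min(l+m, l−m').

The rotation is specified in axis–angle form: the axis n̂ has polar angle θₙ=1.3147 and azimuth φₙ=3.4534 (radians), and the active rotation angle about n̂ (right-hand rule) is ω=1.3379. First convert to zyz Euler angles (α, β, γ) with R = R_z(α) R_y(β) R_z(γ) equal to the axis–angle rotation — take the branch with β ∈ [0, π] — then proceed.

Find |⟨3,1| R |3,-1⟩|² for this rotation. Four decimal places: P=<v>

P=0.0718

Axis–angle → zyz. n̂ = (sinθₙcosφₙ, sinθₙsinφₙ, cosθₙ) = (-0.920739, -0.296774, +0.253306), ω = 1.3379.
R = I cosω + sinω [n̂]ₓ + (1−cosω) n̂n̂ᵀ gives
  R = [+0.882897, -0.036281, -0.468162; +0.456653, +0.298544, +0.838057; +0.109361, -0.953706, +0.280152]
β = atan2(√(R₁₃²+R₂₃²), R₃₃) = 1.286844; α = atan2(R₂₃, R₁₃) mod 2π = 2.080240; γ = atan2(R₃₂, −R₃₁) mod 2π = 4.598218
D^3_{1,-1}(2.0802,1.2868,4.5982) = e^{-i·1·2.0802}·d^3_{1,-1}(1.2868)·e^{-i·-1·4.5982}. Compute d first:
With c≡cos(β/2)=0.800047 and s≡sin(β/2)=0.599937, N=[24·2·2·24]^{1/2}=48.000000
k∈{0,1,2} keeps every argument non-negative
  k=0: (−1)^2·48.0000/(8)·0.8000^4·0.5999^2 = +0.884759
  k=1: (−1)^3·48.0000/(6)·0.8000^2·0.5999^4 = -0.663351
  k=2: (−1)^4·48.0000/(48)·0.8000^0·0.5999^6 = +0.046626
d^3_{1,-1}(1.2868) = +0.884759 -0.663351 +0.046626 = +0.268035
|D^3_{1,-1}|² = |d^3_{1,-1}(β)|² = (+0.268035)² = 0.071843 (the z-rotation phases have unit modulus)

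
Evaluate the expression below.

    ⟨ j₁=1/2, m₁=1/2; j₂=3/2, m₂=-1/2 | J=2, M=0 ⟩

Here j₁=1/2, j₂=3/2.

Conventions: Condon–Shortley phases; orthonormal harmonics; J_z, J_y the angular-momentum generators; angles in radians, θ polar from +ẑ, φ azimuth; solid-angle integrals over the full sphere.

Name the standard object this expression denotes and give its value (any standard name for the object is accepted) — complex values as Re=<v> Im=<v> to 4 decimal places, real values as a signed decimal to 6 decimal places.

Clebsch–Gordan coefficient, +√(1/2) ≈ +0.707107

This is a Clebsch–Gordan (vector-coupling) coefficient.
triangle: 0!·1!·3!/5! = 6/120
(j±m)!: 1!·0!·1!·2!·2!·2! = 8
prefactor² = (2J+1)·Δ·N² = 2
  k=0: +1/(0!·0!·0!·1!·1!·2!) = 1/2
Σ = 1/2  ⇒  CG² = 2·(1/2)² = 1/2
CG = +√(1/2) = +0.707107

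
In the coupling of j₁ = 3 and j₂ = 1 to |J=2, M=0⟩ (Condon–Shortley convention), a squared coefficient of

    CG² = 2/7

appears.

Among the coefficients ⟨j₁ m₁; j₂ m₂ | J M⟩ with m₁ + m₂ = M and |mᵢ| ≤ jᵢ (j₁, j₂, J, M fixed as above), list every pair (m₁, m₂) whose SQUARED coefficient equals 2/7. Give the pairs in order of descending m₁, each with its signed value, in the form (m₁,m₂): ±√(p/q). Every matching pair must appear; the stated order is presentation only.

Admissible pairs with m₁+m₂ = M = 0: (-1,1), (0,0), (1,-1)
  (m₁,m₂)=(1,-1): CG² = 2/7, CG = +√(2/7)   ← matches the target
  (m₁,m₂)=(0,0): CG² = 3/7, CG = −√(3/7)
  (m₁,m₂)=(-1,1): CG² = 2/7, CG = +√(2/7)   ← matches the target
Pairs with CG² = 2/7: (1,-1): +√(2/7); (-1,1): +√(2/7)

(1,-1): +√(2/7); (-1,1): +√(2/7)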